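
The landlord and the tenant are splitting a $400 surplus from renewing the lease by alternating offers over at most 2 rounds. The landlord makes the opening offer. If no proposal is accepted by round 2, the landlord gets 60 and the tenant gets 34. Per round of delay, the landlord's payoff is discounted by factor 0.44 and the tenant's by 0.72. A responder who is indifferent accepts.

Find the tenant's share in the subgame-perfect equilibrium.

Round 2 (the tenant proposes): the landlord gets 60 if talks fail, so the tenant offers 60 and keeps 340.
Round 1 (the landlord proposes): the tenant can get 340 next round, worth 0.72 × 340 = 244.8 now. The landlord offers 244.8 and keeps 400 − 244.8 = 155.2.

244.8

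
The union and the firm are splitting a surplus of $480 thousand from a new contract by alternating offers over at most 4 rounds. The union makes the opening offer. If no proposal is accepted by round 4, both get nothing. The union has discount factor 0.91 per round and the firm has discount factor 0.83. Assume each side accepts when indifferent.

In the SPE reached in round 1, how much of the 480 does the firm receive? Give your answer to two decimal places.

Solve by backward induction from round 4.
Round 4 (the firm proposes): rejection yields 0 for the union; the firm offers 0 and keeps 480.
Round 3 (the union proposes): the firm can get 480 next round, worth 0.83 × 480 = 398.4 now; the union offers that and keeps 81.6.
Round 2 (the firm proposes): the union can get 81.6 next round, worth 0.91 × 81.6 = 74.256 now, so the firm offers 74.256, keeping 405.744.
Round 1 (the union proposes): the firm can get 405.744 next round, worth 0.83 × 405.744 = 336.76752 now. The union offers 336.76752 and keeps 480 − 336.76752 = 143.23248.

336.77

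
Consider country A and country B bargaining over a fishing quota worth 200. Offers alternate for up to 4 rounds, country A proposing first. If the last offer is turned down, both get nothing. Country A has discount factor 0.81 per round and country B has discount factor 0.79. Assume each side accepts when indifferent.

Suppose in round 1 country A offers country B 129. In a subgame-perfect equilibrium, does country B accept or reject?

Reject

Round 4 (country B proposes): rejection yields 0 for country A; country B offers 0 and keeps 200.
Round 3 (country A proposes): country B can get 200 next round, worth 0.79 × 200 = 158 now. Country A offers 158 and keeps 200 − 158 = 42.
Round 2 (country B proposes): country A can get 42 next round, worth 0.81 × 42 = 34.02 now, so country B offers 34.02, keeping 165.98.
So by rejecting in round 1, country B gets 165.98 next round, worth 0.79 × 165.98 = 131.1242 now.
Offer 129 < 131.1242, so country B rejects.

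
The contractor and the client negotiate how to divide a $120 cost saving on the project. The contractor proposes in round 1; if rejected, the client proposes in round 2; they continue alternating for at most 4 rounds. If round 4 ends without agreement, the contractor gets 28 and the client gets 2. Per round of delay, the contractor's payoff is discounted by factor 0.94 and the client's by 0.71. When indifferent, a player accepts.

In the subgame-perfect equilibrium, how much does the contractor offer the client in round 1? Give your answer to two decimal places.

Round 4 (the client proposes): the contractor gets 28 if talks fail, so the client offers 28 and keeps 92.
Round 3 (the contractor proposes): the client can get 92 next round, worth 0.71 × 92 = 65.32 now; the contractor offers that and keeps 54.68.
Round 2 (the client proposes): the contractor can get 54.68 next round, worth 0.94 × 54.68 = 51.3992 now, so the client offers 51.3992, keeping 68.6008.
Round 1 (the contractor proposes): the client can get 68.6008 next round, worth 0.71 × 68.6008 = 48.706568 now, so the contractor offers 48.706568, keeping 71.293432.

48.71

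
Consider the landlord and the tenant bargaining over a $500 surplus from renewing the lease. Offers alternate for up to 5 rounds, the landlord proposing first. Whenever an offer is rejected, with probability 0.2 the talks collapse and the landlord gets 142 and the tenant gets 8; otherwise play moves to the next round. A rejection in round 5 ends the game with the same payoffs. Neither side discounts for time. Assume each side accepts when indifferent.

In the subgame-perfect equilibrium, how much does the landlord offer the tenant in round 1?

99.84

Round 5 (the landlord proposes): the tenant gets 8 if talks fail, so the landlord offers 8 and keeps 492.
Round 4 (the tenant proposes): rejecting gives the landlord an expected 0.8 × 492 + 0.2 × 142 = 422. The tenant offers 422 and keeps 500 − 422 = 78.
Round 3 (the landlord proposes): rejecting gives the tenant an expected 0.8 × 78 + 0.2 × 8 = 64; the landlord offers that and keeps 436.
Round 2 (the tenant proposes): rejecting gives the landlord an expected 0.8 × 436 + 0.2 × 142 = 377.2, so the tenant offers 377.2, keeping 122.8.
Round 1 (the landlord proposes): rejecting gives the tenant an expected 0.8 × 122.8 + 0.2 × 8 = 99.84; the landlord offers that and keeps 400.16.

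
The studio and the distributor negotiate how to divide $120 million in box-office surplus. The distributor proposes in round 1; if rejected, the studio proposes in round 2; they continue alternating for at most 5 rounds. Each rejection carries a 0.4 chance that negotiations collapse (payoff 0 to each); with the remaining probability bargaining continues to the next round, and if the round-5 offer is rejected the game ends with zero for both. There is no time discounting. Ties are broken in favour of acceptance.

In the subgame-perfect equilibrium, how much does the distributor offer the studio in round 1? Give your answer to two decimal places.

Round 5 (the distributor proposes): the studio will accept anything ≥ 0, so the distributor offers 0 and keeps 120.
Round 4 (the studio proposes): rejecting gives the distributor an expected 0.6 × 120 = 72. The studio offers 72 and keeps 120 − 72 = 48.
Round 3 (the distributor proposes): rejecting gives the studio an expected 0.6 × 48 = 28.8, so the distributor offers 28.8, keeping 91.2.
Round 2 (the studio proposes): rejecting gives the distributor an expected 0.6 × 91.2 = 54.72; the studio offers that and keeps 65.28.
Round 1 (the distributor proposes): rejecting gives the studio an expected 0.6 × 65.28 = 39.168; the distributor offers that and keeps 80.832.

39.17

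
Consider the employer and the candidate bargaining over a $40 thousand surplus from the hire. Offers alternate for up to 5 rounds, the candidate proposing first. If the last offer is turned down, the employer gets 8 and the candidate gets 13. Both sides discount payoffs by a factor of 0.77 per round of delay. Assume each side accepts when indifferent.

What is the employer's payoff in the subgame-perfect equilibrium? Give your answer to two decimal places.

Round 5 (the candidate proposes): the employer gets 8 if talks fail, so the candidate offers 8 and keeps 32.
Round 4 (the employer proposes): the candidate can get 32 next round, worth 0.77 × 32 = 24.64 now. The employer offers 24.64 and keeps 40 − 24.64 = 15.36.
Round 3 (the candidate proposes): the employer can get 15.36 next round, worth 0.77 × 15.36 = 11.8272 now; the candidate offers that and keeps 28.1728.
Round 2 (the employer proposes): the candidate can get 28.1728 next round, worth 0.77 × 28.1728 = 21.693056 now, so the employer offers 21.693056, keeping 18.306944.
Round 1 (the candidate proposes): the employer can get 18.306944 next round, worth 0.77 × 18.306944 = 14.09634688 now. The candidate offers 14.09634688 and keeps 40 − 14.09634688 = 25.90365312.

14.10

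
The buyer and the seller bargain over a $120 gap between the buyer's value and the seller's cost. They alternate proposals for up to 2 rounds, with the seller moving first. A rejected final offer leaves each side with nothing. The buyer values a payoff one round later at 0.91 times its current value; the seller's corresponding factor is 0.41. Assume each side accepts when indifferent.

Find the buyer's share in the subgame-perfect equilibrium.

Round 2 (the buyer proposes): rejection yields 0 for the seller; the buyer offers 0 and keeps 120.
Round 1 (the seller proposes): the buyer can get 120 next round, worth 0.91 × 120 = 109.2 now. The seller offers 109.2 and keeps 120 − 109.2 = 10.8.

109.2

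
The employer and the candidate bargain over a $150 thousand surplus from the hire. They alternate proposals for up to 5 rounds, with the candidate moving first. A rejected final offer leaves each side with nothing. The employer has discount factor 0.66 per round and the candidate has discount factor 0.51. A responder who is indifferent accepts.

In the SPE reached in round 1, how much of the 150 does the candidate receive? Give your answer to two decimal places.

85.16

Solve by backward induction from round 5.
Round 5 (the candidate proposes): rejection yields 0 for the employer; the candidate offers 0 and keeps 150.
Round 4 (the employer proposes): the candidate can get 150 next round, worth 0.51 × 150 = 76.5 now, so the employer offers 76.5, keeping 73.5.
Round 3 (the candidate proposes): the employer can get 73.5 next round, worth 0.66 × 73.5 = 48.51 now. The candidate offers 48.51 and keeps 150 − 48.51 = 101.49.
Round 2 (the employer proposes): the candidate can get 101.49 next round, worth 0.51 × 101.49 = 51.7599 now. The employer offers 51.7599 and keeps 150 − 51.7599 = 98.2401.
Round 1 (the candidate proposes): the employer can get 98.2401 next round, worth 0.66 × 98.2401 = 64.838466 now, so the candidate offers 64.838466, keeping 85.161534.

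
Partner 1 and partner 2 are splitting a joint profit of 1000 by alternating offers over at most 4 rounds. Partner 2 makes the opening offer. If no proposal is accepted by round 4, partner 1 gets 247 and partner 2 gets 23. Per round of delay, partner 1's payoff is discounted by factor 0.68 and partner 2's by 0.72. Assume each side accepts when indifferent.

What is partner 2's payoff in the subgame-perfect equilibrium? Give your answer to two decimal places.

Round 4 (partner 1 proposes): partner 2 gets 23 if talks fail, so partner 1 offers 23 and keeps 977.
Round 3 (partner 2 proposes): partner 1 can get 977 next round, worth 0.68 × 977 = 664.36 now; partner 2 offers that and keeps 335.64.
Round 2 (partner 1 proposes): partner 2 can get 335.64 next round, worth 0.72 × 335.64 = 241.6608 now. Partner 1 offers 241.6608 and keeps 1000 − 241.6608 = 758.3392.
Round 1 (partner 2 proposes): partner 1 can get 758.3392 next round, worth 0.68 × 758.3392 = 515.670656 now. Partner 2 offers 515.670656 and keeps 1000 − 515.670656 = 484.329344.

484.33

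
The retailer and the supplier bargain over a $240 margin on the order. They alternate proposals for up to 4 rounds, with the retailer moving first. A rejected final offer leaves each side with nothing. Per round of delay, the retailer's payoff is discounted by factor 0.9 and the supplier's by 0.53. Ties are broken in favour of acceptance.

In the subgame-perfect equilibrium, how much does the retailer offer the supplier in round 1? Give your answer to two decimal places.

73.39

Round 4 (the supplier proposes): rejection yields 0 for the retailer; the supplier offers 0 and keeps 240.
Round 3 (the retailer proposes): the supplier can get 240 next round, worth 0.53 × 240 = 127.2 now, so the retailer offers 127.2, keeping 112.8.
Round 2 (the supplier proposes): the retailer can get 112.8 next round, worth 0.9 × 112.8 = 101.52 now; the supplier offers that and keeps 138.48.
Round 1 (the retailer proposes): the supplier can get 138.48 next round, worth 0.53 × 138.48 = 73.3944 now; the retailer offers that and keeps 166.6056.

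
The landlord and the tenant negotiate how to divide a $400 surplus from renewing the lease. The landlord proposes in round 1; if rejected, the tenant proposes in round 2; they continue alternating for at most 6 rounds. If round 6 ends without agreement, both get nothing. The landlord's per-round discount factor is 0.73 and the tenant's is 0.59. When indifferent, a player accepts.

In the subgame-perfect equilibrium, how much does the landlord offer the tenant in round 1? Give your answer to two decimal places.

By backward induction:
Round 6 (the tenant proposes): the landlord will accept anything ≥ 0, so the tenant offers 0 and keeps 400.
Round 5 (the landlord proposes): the tenant can get 400 next round, worth 0.59 × 400 = 236 now. The landlord offers 236 and keeps 400 − 236 = 164.
Round 4 (the tenant proposes): the landlord can get 164 next round, worth 0.73 × 164 = 119.72 now, so the tenant offers 119.72, keeping 280.28.
Round 3 (the landlord proposes): the tenant can get 280.28 next round, worth 0.59 × 280.28 = 165.3652 now. The landlord offers 165.3652 and keeps 400 − 165.3652 = 234.6348.
Round 2 (the tenant proposes): the landlord can get 234.6348 next round, worth 0.73 × 234.6348 = 171.283404 now, so the tenant offers 171.283404, keeping 228.716596.
Round 1 (the landlord proposes): the tenant can get 228.716596 next round, worth 0.59 × 228.716596 = 134.94279164 now. The landlord offers 134.94279164 and keeps 400 − 134.94279164 = 265.05720836.

134.94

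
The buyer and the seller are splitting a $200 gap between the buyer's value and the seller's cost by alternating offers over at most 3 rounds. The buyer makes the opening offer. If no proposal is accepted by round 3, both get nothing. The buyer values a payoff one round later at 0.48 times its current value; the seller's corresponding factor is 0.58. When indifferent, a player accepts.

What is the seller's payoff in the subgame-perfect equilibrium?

60.32

Round 3 (the buyer proposes): the seller will accept anything ≥ 0, so the buyer offers 0 and keeps 200.
Round 2 (the seller proposes): the buyer can get 200 next round, worth 0.48 × 200 = 96 now; the seller offers that and keeps 104.
Round 1 (the buyer proposes): the seller can get 104 next round, worth 0.58 × 104 = 60.32 now. The buyer offers 60.32 and keeps 200 − 60.32 = 139.68.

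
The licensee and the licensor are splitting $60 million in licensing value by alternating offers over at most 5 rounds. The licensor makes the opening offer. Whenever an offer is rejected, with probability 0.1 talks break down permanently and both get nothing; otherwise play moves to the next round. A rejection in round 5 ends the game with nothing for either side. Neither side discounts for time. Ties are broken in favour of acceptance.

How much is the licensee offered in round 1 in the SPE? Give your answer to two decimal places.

9.77

Round 5 (the licensor proposes): the licensee will accept anything ≥ 0, so the licensor offers 0 and keeps 60.
Round 4 (the licensee proposes): rejecting gives the licensor an expected 0.9 × 60 = 54, so the licensee offers 54, keeping 6.
Round 3 (the licensor proposes): rejecting gives the licensee an expected 0.9 × 6 = 5.4, so the licensor offers 5.4, keeping 54.6.
Round 2 (the licensee proposes): rejecting gives the licensor an expected 0.9 × 54.6 = 49.14; the licensee offers that and keeps 10.86.
Round 1 (the licensor proposes): rejecting gives the licensee an expected 0.9 × 10.86 = 9.774. The licensor offers 9.774 and keeps 60 − 9.774 = 50.226.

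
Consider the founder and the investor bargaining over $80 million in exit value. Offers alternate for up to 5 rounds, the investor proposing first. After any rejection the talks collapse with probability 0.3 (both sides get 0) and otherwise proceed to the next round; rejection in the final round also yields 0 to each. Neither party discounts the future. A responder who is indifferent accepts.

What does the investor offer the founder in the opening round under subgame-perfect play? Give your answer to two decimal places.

By backward induction:
Round 5 (the investor proposes): rejection yields 0 for the founder; the investor offers 0 and keeps 80.
Round 4 (the founder proposes): rejecting gives the investor an expected 0.7 × 80 = 56, so the founder offers 56, keeping 24.
Round 3 (the investor proposes): rejecting gives the founder an expected 0.7 × 24 = 16.8; the investor offers that and keeps 63.2.
Round 2 (the founder proposes): rejecting gives the investor an expected 0.7 × 63.2 = 44.24; the founder offers that and keeps 35.76.
Round 1 (the investor proposes): rejecting gives the founder an expected 0.7 × 35.76 = 25.032. The investor offers 25.032 and keeps 80 − 25.032 = 54.968.

25.03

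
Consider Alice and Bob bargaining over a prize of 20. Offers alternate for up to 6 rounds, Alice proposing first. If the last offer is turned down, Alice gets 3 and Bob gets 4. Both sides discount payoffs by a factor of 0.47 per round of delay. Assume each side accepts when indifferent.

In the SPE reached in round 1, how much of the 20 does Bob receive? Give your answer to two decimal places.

By backward induction:
Round 6 (Bob proposes): Alice gets 3 if talks fail, so Bob offers 3 and keeps 17.
Round 5 (Alice proposes): Bob can get 17 next round, worth 0.47 × 17 = 7.99 now, so Alice offers 7.99, keeping 12.01.
Round 4 (Bob proposes): Alice can get 12.01 next round, worth 0.47 × 12.01 = 5.6447 now, so Bob offers 5.6447, keeping 14.3553.
Round 3 (Alice proposes): Bob can get 14.3553 next round, worth 0.47 × 14.3553 = 6.746991 now; Alice offers that and keeps 13.253009.
Round 2 (Bob proposes): Alice can get 13.253009 next round, worth 0.47 × 13.253009 = 6.22891423 now. Bob offers 6.22891423 and keeps 20 − 6.22891423 = 13.77108577.
Round 1 (Alice proposes): Bob can get 13.77108577 next round, worth 0.47 × 13.77108577 = 6.4724103119 now, so Alice offers 6.4724103119, keeping 13.5275896881.

6.47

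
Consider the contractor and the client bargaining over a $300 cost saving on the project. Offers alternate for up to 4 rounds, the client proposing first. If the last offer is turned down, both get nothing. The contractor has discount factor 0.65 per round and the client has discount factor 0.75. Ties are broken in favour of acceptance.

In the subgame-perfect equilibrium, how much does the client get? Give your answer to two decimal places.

156.19

Round 4 (the contractor proposes): rejection yields 0 for the client; the contractor offers 0 and keeps 300.
Round 3 (the client proposes): the contractor can get 300 next round, worth 0.65 × 300 = 195 now, so the client offers 195, keeping 105.
Round 2 (the contractor proposes): the client can get 105 next round, worth 0.75 × 105 = 78.75 now, so the contractor offers 78.75, keeping 221.25.
Round 1 (the client proposes): the contractor can get 221.25 next round, worth 0.65 × 221.25 = 143.8125 now. The client offers 143.8125 and keeps 300 − 143.8125 = 156.1875.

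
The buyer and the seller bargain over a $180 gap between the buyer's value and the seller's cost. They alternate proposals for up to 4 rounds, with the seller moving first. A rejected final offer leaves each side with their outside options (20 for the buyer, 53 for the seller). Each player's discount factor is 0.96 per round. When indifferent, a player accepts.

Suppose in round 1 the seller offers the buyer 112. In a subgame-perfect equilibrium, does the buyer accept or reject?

Reject

Round 4 (the buyer proposes): the seller gets 53 if talks fail, so the buyer offers 53 and keeps 127.
Round 3 (the seller proposes): the buyer can get 127 next round, worth 0.96 × 127 = 121.92 now, so the seller offers 121.92, keeping 58.08.
Round 2 (the buyer proposes): the seller can get 58.08 next round, worth 0.96 × 58.08 = 55.7568 now, so the buyer offers 55.7568, keeping 124.2432.
So by rejecting in round 1, the buyer gets 124.2432 next round, worth 0.96 × 124.2432 = 119.273472 now.
Offer 112 < 119.273472, so the buyer rejects.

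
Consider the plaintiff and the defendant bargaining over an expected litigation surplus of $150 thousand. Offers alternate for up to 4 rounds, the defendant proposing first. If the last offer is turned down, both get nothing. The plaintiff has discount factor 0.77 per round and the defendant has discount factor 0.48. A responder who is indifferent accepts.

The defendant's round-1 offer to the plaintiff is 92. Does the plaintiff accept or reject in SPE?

Work out the plaintiff's continuation value if the offer is rejected.
Round 4 (the plaintiff proposes): the defendant will accept anything ≥ 0, so the plaintiff offers 0 and keeps 150.
Round 3 (the defendant proposes): the plaintiff can get 150 next round, worth 0.77 × 150 = 115.5 now, so the defendant offers 115.5, keeping 34.5.
Round 2 (the plaintiff proposes): the defendant can get 34.5 next round, worth 0.48 × 34.5 = 16.56 now. The plaintiff offers 16.56 and keeps 150 − 16.56 = 133.44.
So by rejecting in round 1, the plaintiff gets 133.44 next round, worth 0.77 × 133.44 = 102.7488 now.
Offer 92 < 102.7488, so the plaintiff rejects.

Reject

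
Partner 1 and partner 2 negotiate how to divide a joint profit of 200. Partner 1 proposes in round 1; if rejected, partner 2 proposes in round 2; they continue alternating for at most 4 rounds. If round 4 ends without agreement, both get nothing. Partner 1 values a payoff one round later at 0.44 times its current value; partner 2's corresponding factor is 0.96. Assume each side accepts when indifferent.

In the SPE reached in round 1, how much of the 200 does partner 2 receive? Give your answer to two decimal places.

188.62

Round 4 (partner 2 proposes): rejection yields 0 for partner 1; partner 2 offers 0 and keeps 200.
Round 3 (partner 1 proposes): partner 2 can get 200 next round, worth 0.96 × 200 = 192 now, so partner 1 offers 192, keeping 8.
Round 2 (partner 2 proposes): partner 1 can get 8 next round, worth 0.44 × 8 = 3.52 now; partner 2 offers that and keeps 196.48.
Round 1 (partner 1 proposes): partner 2 can get 196.48 next round, worth 0.96 × 196.48 = 188.6208 now. Partner 1 offers 188.6208 and keeps 200 − 188.6208 = 11.3792.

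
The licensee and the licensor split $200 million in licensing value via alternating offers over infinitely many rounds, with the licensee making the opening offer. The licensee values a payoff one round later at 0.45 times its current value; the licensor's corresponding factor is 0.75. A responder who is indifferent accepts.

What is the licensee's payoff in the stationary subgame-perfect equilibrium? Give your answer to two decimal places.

75.47

Let x be the licensee's share when the licensee proposes and y be the licensor's share when the licensor proposes.
The licensor accepts iff offered ≥ 0.75·y, so x = 200 − 0.75y. Symmetrically y = 200 − 0.45x.
Substituting: x = 200 − 0.75(200 − 0.45x), giving x(1 − 0.45·0.75) = 200(1 − 0.75).
So x = 200 × 0.25 / 0.6625 ≈ 75.4717, and the licensor receives 200 − x ≈ 124.5283.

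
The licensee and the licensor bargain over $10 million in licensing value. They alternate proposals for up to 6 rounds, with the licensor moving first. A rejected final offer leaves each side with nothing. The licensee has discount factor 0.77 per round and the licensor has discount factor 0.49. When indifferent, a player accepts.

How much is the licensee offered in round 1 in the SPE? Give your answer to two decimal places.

6.50

Round 6 (the licensee proposes): the licensor will accept anything ≥ 0, so the licensee offers 0 and keeps 10.
Round 5 (the licensor proposes): the licensee can get 10 next round, worth 0.77 × 10 = 7.7 now, so the licensor offers 7.7, keeping 2.3.
Round 4 (the licensee proposes): the licensor can get 2.3 next round, worth 0.49 × 2.3 = 1.127 now; the licensee offers that and keeps 8.873.
Round 3 (the licensor proposes): the licensee can get 8.873 next round, worth 0.77 × 8.873 = 6.83221 now, so the licensor offers 6.83221, keeping 3.16779.
Round 2 (the licensee proposes): the licensor can get 3.16779 next round, worth 0.49 × 3.16779 = 1.5522171 now; the licensee offers that and keeps 8.4477829.
Round 1 (the licensor proposes): the licensee can get 8.4477829 next round, worth 0.77 × 8.4477829 = 6.504792833 now. The licensor offers 6.504792833 and keeps 10 − 6.504792833 = 3.495207167.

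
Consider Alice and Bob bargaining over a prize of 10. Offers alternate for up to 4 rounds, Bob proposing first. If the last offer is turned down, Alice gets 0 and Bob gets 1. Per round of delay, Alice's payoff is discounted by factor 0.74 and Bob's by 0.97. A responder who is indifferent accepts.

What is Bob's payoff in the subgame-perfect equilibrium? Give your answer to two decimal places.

Round 4 (Alice proposes): Bob gets 1 if talks fail, so Alice offers 1 and keeps 9.
Round 3 (Bob proposes): Alice can get 9 next round, worth 0.74 × 9 = 6.66 now, so Bob offers 6.66, keeping 3.34.
Round 2 (Alice proposes): Bob can get 3.34 next round, worth 0.97 × 3.34 = 3.2398 now; Alice offers that and keeps 6.7602.
Round 1 (Bob proposes): Alice can get 6.7602 next round, worth 0.74 × 6.7602 = 5.002548 now. Bob offers 5.002548 and keeps 10 − 5.002548 = 4.997452.

5.00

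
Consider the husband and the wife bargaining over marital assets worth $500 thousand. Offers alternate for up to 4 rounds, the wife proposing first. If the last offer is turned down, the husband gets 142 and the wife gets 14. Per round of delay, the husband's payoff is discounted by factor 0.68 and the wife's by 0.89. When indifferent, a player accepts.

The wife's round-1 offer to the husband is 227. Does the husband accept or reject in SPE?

Reject

Work out the husband's continuation value if the offer is rejected.
Round 4 (the husband proposes): the wife gets 14 if talks fail, so the husband offers 14 and keeps 486.
Round 3 (the wife proposes): the husband can get 486 next round, worth 0.68 × 486 = 330.48 now, so the wife offers 330.48, keeping 169.52.
Round 2 (the husband proposes): the wife can get 169.52 next round, worth 0.89 × 169.52 = 150.8728 now; the husband offers that and keeps 349.1272.
So by rejecting in round 1, the husband gets 349.1272 next round, worth 0.68 × 349.1272 = 237.406496 now.
Offer 227 < 237.406496, so the husband rejects.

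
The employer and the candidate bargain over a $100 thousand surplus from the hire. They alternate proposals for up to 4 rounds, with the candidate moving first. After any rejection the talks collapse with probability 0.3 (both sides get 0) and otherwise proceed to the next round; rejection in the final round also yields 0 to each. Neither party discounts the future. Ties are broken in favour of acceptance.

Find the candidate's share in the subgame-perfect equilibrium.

Round 4 (the employer proposes): rejection yields 0 for the candidate; the employer offers 0 and keeps 100.
Round 3 (the candidate proposes): rejecting gives the employer an expected 0.7 × 100 = 70, so the candidate offers 70, keeping 30.
Round 2 (the employer proposes): rejecting gives the candidate an expected 0.7 × 30 = 21, so the employer offers 21, keeping 79.
Round 1 (the candidate proposes): rejecting gives the employer an expected 0.7 × 79 = 55.3. The candidate offers 55.3 and keeps 100 − 55.3 = 44.7.

44.7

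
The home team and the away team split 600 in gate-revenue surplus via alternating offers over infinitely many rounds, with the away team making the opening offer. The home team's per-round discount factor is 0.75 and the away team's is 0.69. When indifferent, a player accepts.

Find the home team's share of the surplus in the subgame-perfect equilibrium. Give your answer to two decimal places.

When the away team proposes, the home team accepts any offer worth at least 0.75 times what the home team would get by proposing next round; and vice versa.
This gives x = 600 − 0.75y and y = 600 − 0.69x, where x and y are each side's share when it proposes.
Hence (1 − 0.75·0.69)x = 600(1 − 0.75), i.e. 0.4825·x = 150.
x ≈ 310.8808; the home team's share is 600 − x ≈ 289.1192.

289.12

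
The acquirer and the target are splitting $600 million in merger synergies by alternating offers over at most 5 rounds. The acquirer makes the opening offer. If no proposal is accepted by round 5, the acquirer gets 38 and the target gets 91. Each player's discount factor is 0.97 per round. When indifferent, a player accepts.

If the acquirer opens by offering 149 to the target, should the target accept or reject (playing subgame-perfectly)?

Round 5 (the acquirer proposes): the target gets 91 if talks fail, so the acquirer offers 91 and keeps 509.
Round 4 (the target proposes): the acquirer can get 509 next round, worth 0.97 × 509 = 493.73 now; the target offers that and keeps 106.27.
Round 3 (the acquirer proposes): the target can get 106.27 next round, worth 0.97 × 106.27 = 103.0819 now, so the acquirer offers 103.0819, keeping 496.9181.
Round 2 (the target proposes): the acquirer can get 496.9181 next round, worth 0.97 × 496.9181 = 482.010557 now; the target offers that and keeps 117.989443.
So by rejecting in round 1, the target gets 117.989443 next round, worth 0.97 × 117.989443 = 114.44975971 now.
Offer 149 ≥ 114.44975971, so the target accepts.

Accept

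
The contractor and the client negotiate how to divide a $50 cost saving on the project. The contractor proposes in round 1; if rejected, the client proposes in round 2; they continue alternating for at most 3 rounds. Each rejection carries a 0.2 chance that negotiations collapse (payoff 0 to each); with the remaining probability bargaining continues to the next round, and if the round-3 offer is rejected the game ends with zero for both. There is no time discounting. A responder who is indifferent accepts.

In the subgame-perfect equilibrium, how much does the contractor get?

Round 3 (the contractor proposes): the client will accept anything ≥ 0, so the contractor offers 0 and keeps 50.
Round 2 (the client proposes): rejecting gives the contractor an expected 0.8 × 50 = 40, so the client offers 40, keeping 10.
Round 1 (the contractor proposes): rejecting gives the client an expected 0.8 × 10 = 8; the contractor offers that and keeps 42.

42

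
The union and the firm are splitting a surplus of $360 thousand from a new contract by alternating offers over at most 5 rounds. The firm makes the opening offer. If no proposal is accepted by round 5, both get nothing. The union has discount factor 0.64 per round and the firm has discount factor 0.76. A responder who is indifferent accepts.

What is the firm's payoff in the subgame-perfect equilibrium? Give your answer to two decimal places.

277.81

Round 5 (the firm proposes): rejection yields 0 for the union; the firm offers 0 and keeps 360.
Round 4 (the union proposes): the firm can get 360 next round, worth 0.76 × 360 = 273.6 now; the union offers that and keeps 86.4.
Round 3 (the firm proposes): the union can get 86.4 next round, worth 0.64 × 86.4 = 55.296 now; the firm offers that and keeps 304.704.
Round 2 (the union proposes): the firm can get 304.704 next round, worth 0.76 × 304.704 = 231.57504 now, so the union offers 231.57504, keeping 128.42496.
Round 1 (the firm proposes): the union can get 128.42496 next round, worth 0.64 × 128.42496 = 82.1919744 now; the firm offers that and keeps 277.8080256.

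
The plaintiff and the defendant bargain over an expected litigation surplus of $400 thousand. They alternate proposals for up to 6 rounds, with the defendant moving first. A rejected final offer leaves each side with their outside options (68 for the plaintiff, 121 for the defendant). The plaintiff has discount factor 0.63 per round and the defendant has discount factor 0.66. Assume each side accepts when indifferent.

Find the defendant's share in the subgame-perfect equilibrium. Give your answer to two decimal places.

248.31

Solve by backward induction from round 6.
Round 6 (the plaintiff proposes): the defendant gets 121 if talks fail, so the plaintiff offers 121 and keeps 279.
Round 5 (the defendant proposes): the plaintiff can get 279 next round, worth 0.63 × 279 = 175.77 now. The defendant offers 175.77 and keeps 400 − 175.77 = 224.23.
Round 4 (the plaintiff proposes): the defendant can get 224.23 next round, worth 0.66 × 224.23 = 147.9918 now; the plaintiff offers that and keeps 252.0082.
Round 3 (the defendant proposes): the plaintiff can get 252.0082 next round, worth 0.63 × 252.0082 = 158.765166 now, so the defendant offers 158.765166, keeping 241.234834.
Round 2 (the plaintiff proposes): the defendant can get 241.234834 next round, worth 0.66 × 241.234834 = 159.21499044 now; the plaintiff offers that and keeps 240.78500956.
Round 1 (the defendant proposes): the plaintiff can get 240.78500956 next round, worth 0.63 × 240.78500956 = 151.6945560228 now. The defendant offers 151.6945560228 and keeps 400 − 151.6945560228 = 248.3054439772.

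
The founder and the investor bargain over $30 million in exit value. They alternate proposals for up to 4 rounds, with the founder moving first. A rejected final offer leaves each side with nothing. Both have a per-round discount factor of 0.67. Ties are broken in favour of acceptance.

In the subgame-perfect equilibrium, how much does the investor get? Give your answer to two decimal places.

Round 4 (the investor proposes): the founder will accept anything ≥ 0, so the investor offers 0 and keeps 30.
Round 3 (the founder proposes): the investor can get 30 next round, worth 0.67 × 30 = 20.1 now, so the founder offers 20.1, keeping 9.9.
Round 2 (the investor proposes): the founder can get 9.9 next round, worth 0.67 × 9.9 = 6.633 now; the investor offers that and keeps 23.367.
Round 1 (the founder proposes): the investor can get 23.367 next round, worth 0.67 × 23.367 = 15.65589 now. The founder offers 15.65589 and keeps 30 − 15.65589 = 14.34411.

15.66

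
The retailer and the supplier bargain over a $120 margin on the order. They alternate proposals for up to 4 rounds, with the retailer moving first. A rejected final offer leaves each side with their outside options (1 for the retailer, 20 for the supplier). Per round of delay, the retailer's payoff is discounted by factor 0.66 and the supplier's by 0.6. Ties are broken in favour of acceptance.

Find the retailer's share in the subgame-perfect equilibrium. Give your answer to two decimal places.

Round 4 (the supplier proposes): the retailer gets 1 if talks fail, so the supplier offers 1 and keeps 119.
Round 3 (the retailer proposes): the supplier can get 119 next round, worth 0.6 × 119 = 71.4 now, so the retailer offers 71.4, keeping 48.6.
Round 2 (the supplier proposes): the retailer can get 48.6 next round, worth 0.66 × 48.6 = 32.076 now. The supplier offers 32.076 and keeps 120 − 32.076 = 87.924.
Round 1 (the retailer proposes): the supplier can get 87.924 next round, worth 0.6 × 87.924 = 52.7544 now. The retailer offers 52.7544 and keeps 120 − 52.7544 = 67.2456.

67.25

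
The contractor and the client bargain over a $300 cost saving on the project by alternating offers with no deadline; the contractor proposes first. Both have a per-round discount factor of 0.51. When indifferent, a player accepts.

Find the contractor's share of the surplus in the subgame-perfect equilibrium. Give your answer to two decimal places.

198.68

In a stationary SPE each proposer offers the other exactly their discounted continuation value.
If the contractor keeps x when proposing and the client keeps y when proposing, then x = 300 − 0.51y and y = 300 − 0.51x.
Solving: x = 300(1 − 0.51) / (1 − 0.51·0.51) = 147 / 0.7399 ≈ 198.6755.
The client gets 300 − 198.6755 ≈ 101.3245.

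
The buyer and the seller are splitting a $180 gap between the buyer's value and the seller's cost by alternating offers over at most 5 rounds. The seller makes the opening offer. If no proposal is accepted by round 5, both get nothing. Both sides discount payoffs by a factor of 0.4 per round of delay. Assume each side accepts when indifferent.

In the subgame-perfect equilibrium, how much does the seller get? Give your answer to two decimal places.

129.89

Round 5 (the seller proposes): the buyer will accept anything ≥ 0, so the seller offers 0 and keeps 180.
Round 4 (the buyer proposes): the seller can get 180 next round, worth 0.4 × 180 = 72 now; the buyer offers that and keeps 108.
Round 3 (the seller proposes): the buyer can get 108 next round, worth 0.4 × 108 = 43.2 now, so the seller offers 43.2, keeping 136.8.
Round 2 (the buyer proposes): the seller can get 136.8 next round, worth 0.4 × 136.8 = 54.72 now; the buyer offers that and keeps 125.28.
Round 1 (the seller proposes): the buyer can get 125.28 next round, worth 0.4 × 125.28 = 50.112 now; the seller offers that and keeps 129.888.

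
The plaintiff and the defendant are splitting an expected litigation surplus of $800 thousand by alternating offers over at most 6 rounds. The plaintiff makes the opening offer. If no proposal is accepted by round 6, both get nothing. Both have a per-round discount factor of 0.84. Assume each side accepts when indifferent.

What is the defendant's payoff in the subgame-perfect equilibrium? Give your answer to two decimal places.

Round 6 (the defendant proposes): the plaintiff will accept anything ≥ 0, so the defendant offers 0 and keeps 800.
Round 5 (the plaintiff proposes): the defendant can get 800 next round, worth 0.84 × 800 = 672 now; the plaintiff offers that and keeps 128.
Round 4 (the defendant proposes): the plaintiff can get 128 next round, worth 0.84 × 128 = 107.52 now; the defendant offers that and keeps 692.48.
Round 3 (the plaintiff proposes): the defendant can get 692.48 next round, worth 0.84 × 692.48 = 581.6832 now, so the plaintiff offers 581.6832, keeping 218.3168.
Round 2 (the defendant proposes): the plaintiff can get 218.3168 next round, worth 0.84 × 218.3168 = 183.386112 now; the defendant offers that and keeps 616.613888.
Round 1 (the plaintiff proposes): the defendant can get 616.613888 next round, worth 0.84 × 616.613888 = 517.95566592 now, so the plaintiff offers 517.95566592, keeping 282.04433408.

517.96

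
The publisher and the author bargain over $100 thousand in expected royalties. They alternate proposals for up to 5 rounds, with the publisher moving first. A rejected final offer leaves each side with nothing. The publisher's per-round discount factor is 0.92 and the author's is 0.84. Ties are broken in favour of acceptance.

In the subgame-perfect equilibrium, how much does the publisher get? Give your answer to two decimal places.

88.09

Round 5 (the publisher proposes): rejection yields 0 for the author; the publisher offers 0 and keeps 100.
Round 4 (the author proposes): the publisher can get 100 next round, worth 0.92 × 100 = 92 now. The author offers 92 and keeps 100 − 92 = 8.
Round 3 (the publisher proposes): the author can get 8 next round, worth 0.84 × 8 = 6.72 now. The publisher offers 6.72 and keeps 100 − 6.72 = 93.28.
Round 2 (the author proposes): the publisher can get 93.28 next round, worth 0.92 × 93.28 = 85.8176 now. The author offers 85.8176 and keeps 100 − 85.8176 = 14.1824.
Round 1 (the publisher proposes): the author can get 14.1824 next round, worth 0.84 × 14.1824 = 11.913216 now; the publisher offers that and keeps 88.086784.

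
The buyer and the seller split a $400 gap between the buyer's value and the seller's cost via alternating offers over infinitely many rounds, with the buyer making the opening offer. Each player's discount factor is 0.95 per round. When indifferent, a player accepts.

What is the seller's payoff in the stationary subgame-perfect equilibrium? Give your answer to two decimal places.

When the buyer proposes, the seller accepts any offer worth at least 0.95 times what the seller would get by proposing next round; and vice versa.
This gives x = 400 − 0.95y and y = 400 − 0.95x, where x and y are each side's share when it proposes.
Hence (1 − 0.95·0.95)x = 400(1 − 0.95), i.e. 0.0975·x = 20.
x ≈ 205.1282; the seller's share is 400 − x ≈ 194.8718.

194.87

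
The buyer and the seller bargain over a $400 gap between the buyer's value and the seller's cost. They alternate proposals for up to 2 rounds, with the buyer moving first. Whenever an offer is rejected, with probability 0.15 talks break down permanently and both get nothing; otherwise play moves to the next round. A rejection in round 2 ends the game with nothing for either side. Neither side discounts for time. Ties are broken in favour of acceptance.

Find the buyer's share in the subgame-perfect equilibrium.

60

By backward induction:
Round 2 (the seller proposes): the buyer will accept anything ≥ 0, so the seller offers 0 and keeps 400.
Round 1 (the buyer proposes): rejecting gives the seller an expected 0.85 × 400 = 340, so the buyer offers 340, keeping 60.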